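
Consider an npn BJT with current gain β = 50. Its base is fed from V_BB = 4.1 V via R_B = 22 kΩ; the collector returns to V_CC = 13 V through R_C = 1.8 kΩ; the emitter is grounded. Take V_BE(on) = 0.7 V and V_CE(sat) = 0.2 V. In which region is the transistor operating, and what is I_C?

Assume active: I_B = (4.1 − 0.7)/22 = 0.155 mA, giving I_C = β·I_B = 7.73 mA.
But then V_CE = 13 − 7.73×1.8 = -0.909 V < V_CE(sat) = 0.2 V — impossible in the active region.
So the transistor is saturated. With V_CE = 0.2 V, I_C = (V_CC − 0.2)/R_C = 12.8/1.8 = 7.11 mA.
Check: β·I_B = 7.73 mA > I_C = 7.11 mA, confirming saturation.

saturation; I_C ≈ 7.1 mA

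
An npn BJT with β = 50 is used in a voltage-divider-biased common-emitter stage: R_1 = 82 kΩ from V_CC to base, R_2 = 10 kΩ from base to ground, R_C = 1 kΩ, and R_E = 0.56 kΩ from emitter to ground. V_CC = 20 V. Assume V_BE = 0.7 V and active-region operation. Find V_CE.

V_CE ≈ 17 V

Thevenize the base divider: V_Th = V_CC·R_2/(R_1+R_2) = 20×10/92 = 2.17 V, R_Th = R_1‖R_2 = 8.91 kΩ.
Base-emitter loop: V_Th = I_B·R_Th + V_BE + (β+1)I_B·R_E, so I_B = (2.17 − 0.7) / (8.91 + 51×0.56) = 0.0393 mA.
I_C = β·I_B = 50×0.0393 = 1.97 mA, and I_E = (β+1)I_B = 2.01 mA.
V_CE = V_CC − I_C·R_C − I_E·R_E = 20 − 1.97×1 − 2.01×0.56 = 16.9 V.
V_CE = 16.9 V > 0.2 V confirms active-region operation.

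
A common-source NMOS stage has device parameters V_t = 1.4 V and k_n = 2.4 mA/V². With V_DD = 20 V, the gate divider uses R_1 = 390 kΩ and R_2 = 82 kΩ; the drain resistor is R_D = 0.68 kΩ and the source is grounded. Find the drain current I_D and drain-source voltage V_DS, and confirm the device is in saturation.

I_D ≈ 5.2 mA, V_DS ≈ 16 V

V_G = V_DD·R_2/(R_1+R_2) = 20×82/472 = 3.47 V. With the source grounded, V_GS = V_G = 3.47 V.
Assume saturation: I_D = (k_n/2)(V_GS − V_t)² = (2.4/2)×(3.47 − 1.4)² = 1.2×2.07² = 5.16 mA.
V_DS = V_DD − I_D·R_D = 20 − 5.16×0.68 = 16.5 V.
Saturation requires V_DS ≥ V_GS − V_t = 2.07 V; 16.5 ≥ 2.07 ✓.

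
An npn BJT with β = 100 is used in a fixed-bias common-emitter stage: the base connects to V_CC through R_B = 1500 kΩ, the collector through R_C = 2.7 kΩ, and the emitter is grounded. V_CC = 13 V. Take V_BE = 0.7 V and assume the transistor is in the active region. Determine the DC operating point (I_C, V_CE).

I_C ≈ 0.82 mA, V_CE ≈ 11 V

Base loop: V_CC = I_B·R_B + V_BE, so I_B = (13 − 0.7)/1500 kΩ = 0.0082 mA.
In the active region I_C = β·I_B = 100 × 0.0082 = 0.82 mA.
Collector loop: V_CE = V_CC − I_C·R_C = 13 − 0.82×2.7 = 10.8 V.
Since V_CE = 10.8 V > V_CE(sat) ≈ 0.2 V, the transistor is in the active region as assumed.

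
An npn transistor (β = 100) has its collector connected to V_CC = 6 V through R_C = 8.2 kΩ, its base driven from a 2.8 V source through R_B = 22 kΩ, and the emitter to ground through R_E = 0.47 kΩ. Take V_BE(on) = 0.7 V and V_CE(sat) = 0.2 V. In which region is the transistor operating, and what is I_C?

Assume active: I_B = (2.8 − 0.7)/(22 + 101×0.47) = 0.0302 mA, I_C = β·I_B = 3.02 mA.
Then V_CE = 6 − 3.02×8.2 − 3.05×0.47 = -20.2 V < 0.2 V — the active assumption fails.
Re-solve with V_CE = 0.2 V. KCL at the emitter: V_E/R_E = (V_BB−0.7−V_E)/R_B + (V_CC−0.2−V_E)/R_C, giving V_E = 0.35 V.
I_C = (V_CC − 0.2 − V_E)/R_C = (5.8 − 0.35)/8.2 = 0.665 mA.
Check: I_B = (2.1 − 0.35)/22 = 0.0796 mA, and β·I_B = 7.96 mA > I_C, confirming saturation.

saturation; I_C ≈ 0.66 mA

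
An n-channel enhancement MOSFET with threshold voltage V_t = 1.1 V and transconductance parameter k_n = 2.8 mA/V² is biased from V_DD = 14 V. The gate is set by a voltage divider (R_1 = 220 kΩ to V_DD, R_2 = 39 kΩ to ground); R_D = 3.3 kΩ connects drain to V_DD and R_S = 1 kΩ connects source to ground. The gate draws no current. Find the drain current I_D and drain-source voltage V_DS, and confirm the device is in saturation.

V_G = V_DD·R_2/(R_1+R_2) = 14×39/259 = 2.11 V.
Assume saturation: I_D = (k_n/2)(V_GS − V_t)² with V_GS = V_G − I_D·R_S = 2.11 − 1·I_D.
Substituting gives 1.4·I_D² − 3.82·I_D + 1.42 = 0, with roots I_D = 0.445 or 2.29 mA.
The root I_D = 2.29 mA gives V_GS = -0.178 V ≤ V_t, so take I_D = 0.445 mA.
Then V_GS = 1.66 V and V_DS = V_DD − I_D(R_D+R_S) = 14 − 0.445×4.3 = 12.1 V.
Saturation requires V_DS ≥ V_GS − V_t = 0.564 V; 12.1 ≥ 0.564 ✓.

I_D ≈ 0.44 mA, V_DS ≈ 12 V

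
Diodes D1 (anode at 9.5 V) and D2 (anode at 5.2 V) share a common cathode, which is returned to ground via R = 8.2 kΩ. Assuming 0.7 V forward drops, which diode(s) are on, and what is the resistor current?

Only D1 conducts; I_R ≈ 1.1 mA

Assume both conduct. Then node N would need to be at both 9.5−0.7 = 8.8 V and 5.2−0.7 = 4.5 V, which is impossible.
Assume only D1 conducts: V_N = 9.5 − 0.7 = 8.8 V, so I_R = 8.8/8.2 = 1.07 mA.
Check D2: its anode-to-cathode voltage is 5.2 − 8.8 = -3.6 V < 0.7 V, so it is off. The assumption is consistent.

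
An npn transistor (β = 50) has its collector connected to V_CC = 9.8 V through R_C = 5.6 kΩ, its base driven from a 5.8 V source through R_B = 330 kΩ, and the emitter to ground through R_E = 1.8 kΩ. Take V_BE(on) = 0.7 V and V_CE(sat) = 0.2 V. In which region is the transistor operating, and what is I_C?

Assume active. Base-emitter loop: I_B = (V_BB − V_BE)/(R_B + (β+1)R_E) = (5.8 − 0.7)/(330 + 51×1.8) = 0.0121 mA.
I_C = β·I_B = 50×0.0121 = 0.605 mA.
V_CE = V_CC − I_C·R_C − I_E·R_E = 9.8 − 0.605×5.6 − 0.617×1.8 = 5.3 V > V_CE(sat), so the active-region assumption holds.

active; I_C ≈ 0.6 mA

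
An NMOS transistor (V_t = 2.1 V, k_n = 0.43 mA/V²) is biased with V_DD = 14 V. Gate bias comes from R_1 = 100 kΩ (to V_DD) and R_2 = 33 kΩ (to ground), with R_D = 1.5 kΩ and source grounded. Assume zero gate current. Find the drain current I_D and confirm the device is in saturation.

V_G = V_DD·R_2/(R_1+R_2) = 14×33/133 = 3.47 V. With the source grounded, V_GS = V_G = 3.47 V.
Assume saturation: I_D = (k_n/2)(V_GS − V_t)² = (0.43/2)×(3.47 − 2.1)² = 0.215×1.37² = 0.406 mA.
V_DS = V_DD − I_D·R_D = 14 − 0.406×1.5 = 13.4 V.
Saturation requires V_DS ≥ V_GS − V_t = 1.37 V; 13.4 ≥ 1.37 ✓.

I_D ≈ 0.41 mA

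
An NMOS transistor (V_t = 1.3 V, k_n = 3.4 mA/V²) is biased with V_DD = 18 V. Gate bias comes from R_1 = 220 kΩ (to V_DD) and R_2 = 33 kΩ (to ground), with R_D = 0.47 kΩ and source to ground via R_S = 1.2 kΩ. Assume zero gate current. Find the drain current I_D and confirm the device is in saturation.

I_D ≈ 0.45 mA

V_G = V_DD·R_2/(R_1+R_2) = 18×33/253 = 2.35 V.
Assume saturation: I_D = (k_n/2)(V_GS − V_t)² with V_GS = V_G − I_D·R_S = 2.35 − 1.2·I_D.
Substituting gives 2.45·I_D² − 5.28·I_D + 1.87 = 0, with roots I_D = 0.446 or 1.71 mA.
The root I_D = 1.71 mA gives V_GS = 0.297 V ≤ V_t, so take I_D = 0.446 mA.
Then V_GS = 1.81 V and V_DS = V_DD − I_D(R_D+R_S) = 18 − 0.446×1.67 = 17.3 V.
Saturation requires V_DS ≥ V_GS − V_t = 0.512 V; 17.3 ≥ 0.512 ✓.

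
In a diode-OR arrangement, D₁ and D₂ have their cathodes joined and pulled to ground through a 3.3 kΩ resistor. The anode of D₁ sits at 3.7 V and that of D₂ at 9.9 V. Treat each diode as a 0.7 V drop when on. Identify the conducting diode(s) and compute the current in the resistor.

Only D₂ conducts; I_R ≈ 2.8 mA

Assume both conduct. Then node N would need to be at both 3.7−0.7 = 3 V and 9.9−0.7 = 9.2 V, which is impossible.
Assume only D₂ conducts: V_N = 9.9 − 0.7 = 9.2 V, so I_R = 9.2/3.3 = 2.79 mA.
Check D₁: its anode-to-cathode voltage is 3.7 − 9.2 = -5.5 V < 0.7 V, so it is off. The assumption is consistent.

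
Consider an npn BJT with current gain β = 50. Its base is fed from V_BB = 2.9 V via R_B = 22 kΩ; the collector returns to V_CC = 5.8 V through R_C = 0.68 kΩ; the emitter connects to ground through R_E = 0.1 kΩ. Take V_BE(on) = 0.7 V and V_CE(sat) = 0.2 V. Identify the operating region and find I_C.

Assume active. Base-emitter loop: I_B = (V_BB − V_BE)/(R_B + (β+1)R_E) = (2.9 − 0.7)/(22 + 51×0.1) = 0.0812 mA.
I_C = β·I_B = 50×0.0812 = 4.06 mA.
V_CE = V_CC − I_C·R_C − I_E·R_E = 5.8 − 4.06×0.68 − 4.14×0.1 = 2.63 V > V_CE(sat), so the active-region assumption holds.

active; I_C ≈ 4.1 mA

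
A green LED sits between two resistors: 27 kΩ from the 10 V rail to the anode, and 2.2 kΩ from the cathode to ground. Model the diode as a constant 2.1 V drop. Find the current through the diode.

I ≈ 0.27 mA

The two resistors are in series with the diode, so KVL gives 10 = I·27 + 2.1 + I·2.2.
I = (10 − 2.1) / (27 + 2.2) kΩ = 7.9 / 29.2 = 0.271 mA.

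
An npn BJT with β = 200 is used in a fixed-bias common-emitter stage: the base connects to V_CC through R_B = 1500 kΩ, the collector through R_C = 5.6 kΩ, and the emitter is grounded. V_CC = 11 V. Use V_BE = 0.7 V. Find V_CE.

V_CE ≈ 3.3 V

Base loop: V_CC = I_B·R_B + V_BE, so I_B = (11 − 0.7)/1500 kΩ = 0.00687 mA.
In the active region I_C = β·I_B = 200 × 0.00687 = 1.37 mA.
Collector loop: V_CE = V_CC − I_C·R_C = 11 − 1.37×5.6 = 3.31 V.
Since V_CE = 3.31 V > V_CE(sat) ≈ 0.2 V, the transistor is in the active region as assumed.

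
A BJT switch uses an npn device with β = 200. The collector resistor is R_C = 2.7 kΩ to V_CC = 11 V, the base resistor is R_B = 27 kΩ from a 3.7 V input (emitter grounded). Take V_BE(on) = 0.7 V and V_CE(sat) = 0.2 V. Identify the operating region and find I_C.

saturation; I_C ≈ 4 mA

Assume active: I_B = (3.7 − 0.7)/27 = 0.111 mA, giving I_C = β·I_B = 22.2 mA.
But then V_CE = 11 − 22.2×2.7 = -49 V < V_CE(sat) = 0.2 V — impossible in the active region.
So the transistor is saturated. With V_CE = 0.2 V, I_C = (V_CC − 0.2)/R_C = 10.8/2.7 = 4 mA.
Check: β·I_B = 22.2 mA > I_C = 4 mA, confirming saturation.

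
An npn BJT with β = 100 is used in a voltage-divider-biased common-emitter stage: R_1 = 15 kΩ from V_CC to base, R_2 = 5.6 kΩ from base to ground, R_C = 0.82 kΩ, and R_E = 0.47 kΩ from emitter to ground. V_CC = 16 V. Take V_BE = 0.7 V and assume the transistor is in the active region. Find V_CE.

Thevenize the base divider: V_Th = V_CC·R_2/(R_1+R_2) = 16×5.6/20.6 = 4.35 V, R_Th = R_1‖R_2 = 4.08 kΩ.
Base-emitter loop: V_Th = I_B·R_Th + V_BE + (β+1)I_B·R_E, so I_B = (4.35 − 0.7) / (4.08 + 101×0.47) = 0.0708 mA.
I_C = β·I_B = 100×0.0708 = 7.08 mA, and I_E = (β+1)I_B = 7.15 mA.
V_CE = V_CC − I_C·R_C − I_E·R_E = 16 − 7.08×0.82 − 7.15×0.47 = 6.83 V.
V_CE = 6.83 V > 0.2 V confirms active-region operation.

V_CE ≈ 6.8 V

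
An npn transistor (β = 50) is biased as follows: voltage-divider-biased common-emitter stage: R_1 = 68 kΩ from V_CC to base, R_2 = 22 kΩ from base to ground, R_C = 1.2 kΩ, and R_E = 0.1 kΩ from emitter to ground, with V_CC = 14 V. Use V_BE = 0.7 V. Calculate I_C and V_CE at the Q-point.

I_C ≈ 6.3 mA, V_CE ≈ 5.8 V

Thevenize the base divider: V_Th = V_CC·R_2/(R_1+R_2) = 14×22/90 = 3.42 V, R_Th = R_1‖R_2 = 16.6 kΩ.
Base-emitter loop: V_Th = I_B·R_Th + V_BE + (β+1)I_B·R_E, so I_B = (3.42 − 0.7) / (16.6 + 51×0.1) = 0.125 mA.
I_C = β·I_B = 50×0.125 = 6.27 mA, and I_E = (β+1)I_B = 6.39 mA.
V_CE = V_CC − I_C·R_C − I_E·R_E = 14 − 6.27×1.2 − 6.39×0.1 = 5.84 V.
V_CE = 5.84 V > 0.2 V confirms active-region operation.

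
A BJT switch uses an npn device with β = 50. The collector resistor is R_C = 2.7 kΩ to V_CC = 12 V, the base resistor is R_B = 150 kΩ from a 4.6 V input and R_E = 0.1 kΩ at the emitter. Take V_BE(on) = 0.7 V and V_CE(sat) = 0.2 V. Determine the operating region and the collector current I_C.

Assume active. Base-emitter loop: I_B = (V_BB − V_BE)/(R_B + (β+1)R_E) = (4.6 − 0.7)/(150 + 51×0.1) = 0.0251 mA.
I_C = β·I_B = 50×0.0251 = 1.26 mA.
V_CE = V_CC − I_C·R_C − I_E·R_E = 12 − 1.26×2.7 − 1.28×0.1 = 8.48 V > V_CE(sat), so the active-region assumption holds.

active; I_C ≈ 1.3 mA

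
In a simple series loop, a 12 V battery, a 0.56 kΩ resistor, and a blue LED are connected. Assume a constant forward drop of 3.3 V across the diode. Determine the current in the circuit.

I ≈ 16 mA

KVL around the loop: 12 = V_D + I·R = 3.3 + I × 0.56 kΩ.
So I = (12 − 3.3) / 0.56 kΩ = 8.7 / 0.56 = 15.5 mA.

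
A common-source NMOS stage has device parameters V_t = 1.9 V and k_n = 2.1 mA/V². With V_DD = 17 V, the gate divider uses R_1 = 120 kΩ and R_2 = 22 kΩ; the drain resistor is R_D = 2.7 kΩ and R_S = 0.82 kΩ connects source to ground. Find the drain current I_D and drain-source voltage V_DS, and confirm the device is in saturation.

V_G = V_DD·R_2/(R_1+R_2) = 17×22/142 = 2.63 V.
Assume saturation: I_D = (k_n/2)(V_GS − V_t)² with V_GS = V_G − I_D·R_S = 2.63 − 0.82·I_D.
Substituting gives 0.706·I_D² − 2.26·I_D + 0.565 = 0, with roots I_D = 0.273 or 2.93 mA.
The root I_D = 2.93 mA gives V_GS = 0.229 V ≤ V_t, so take I_D = 0.273 mA.
Then V_GS = 2.41 V and V_DS = V_DD − I_D(R_D+R_S) = 17 − 0.273×3.52 = 16 V.
Saturation requires V_DS ≥ V_GS − V_t = 0.51 V; 16 ≥ 0.51 ✓.

I_D ≈ 0.27 mA, V_DS ≈ 16 V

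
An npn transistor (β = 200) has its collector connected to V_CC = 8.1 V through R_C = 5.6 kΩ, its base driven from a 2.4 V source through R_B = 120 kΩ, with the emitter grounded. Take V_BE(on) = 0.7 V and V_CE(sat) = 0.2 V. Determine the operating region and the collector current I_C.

Assume active: I_B = (2.4 − 0.7)/120 = 0.0142 mA, giving I_C = β·I_B = 2.83 mA.
But then V_CE = 8.1 − 2.83×5.6 = -7.77 V < V_CE(sat) = 0.2 V — impossible in the active region.
So the transistor is saturated. With V_CE = 0.2 V, I_C = (V_CC − 0.2)/R_C = 7.9/5.6 = 1.41 mA.
Check: β·I_B = 2.83 mA > I_C = 1.41 mA, confirming saturation.

saturation; I_C ≈ 1.4 mA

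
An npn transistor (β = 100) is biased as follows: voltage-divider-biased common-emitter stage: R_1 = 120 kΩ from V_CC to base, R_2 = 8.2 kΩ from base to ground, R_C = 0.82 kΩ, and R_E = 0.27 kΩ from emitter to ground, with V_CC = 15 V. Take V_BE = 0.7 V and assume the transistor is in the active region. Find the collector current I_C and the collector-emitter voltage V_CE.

I_C ≈ 0.74 mA, V_CE ≈ 14 V

Thevenize the base divider: V_Th = V_CC·R_2/(R_1+R_2) = 15×8.2/128 = 0.959 V, R_Th = R_1‖R_2 = 7.68 kΩ.
Base-emitter loop: V_Th = I_B·R_Th + V_BE + (β+1)I_B·R_E, so I_B = (0.959 − 0.7) / (7.68 + 101×0.27) = 0.00742 mA.
I_C = β·I_B = 100×0.00742 = 0.742 mA, and I_E = (β+1)I_B = 0.75 mA.
V_CE = V_CC − I_C·R_C − I_E·R_E = 15 − 0.742×0.82 − 0.75×0.27 = 14.2 V.
V_CE = 14.2 V > 0.2 V confirms active-region operation.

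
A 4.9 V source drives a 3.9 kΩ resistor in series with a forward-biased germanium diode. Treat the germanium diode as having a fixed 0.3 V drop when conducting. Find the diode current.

KVL around the loop: 4.9 = V_D + I·R = 0.3 + I × 3.9 kΩ.
So I = (4.9 − 0.3) / 3.9 kΩ = 4.6 / 3.9 = 1.18 mA.

I ≈ 1.2 mA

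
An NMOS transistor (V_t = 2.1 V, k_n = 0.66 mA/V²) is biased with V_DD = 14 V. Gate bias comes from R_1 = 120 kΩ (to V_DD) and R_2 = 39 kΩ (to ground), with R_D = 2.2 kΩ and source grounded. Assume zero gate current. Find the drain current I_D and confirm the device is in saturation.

V_G = V_DD·R_2/(R_1+R_2) = 14×39/159 = 3.43 V. With the source grounded, V_GS = V_G = 3.43 V.
Assume saturation: I_D = (k_n/2)(V_GS − V_t)² = (0.66/2)×(3.43 − 2.1)² = 0.33×1.33² = 0.587 mA.
V_DS = V_DD − I_D·R_D = 14 − 0.587×2.2 = 12.7 V.
Saturation requires V_DS ≥ V_GS − V_t = 1.33 V; 12.7 ≥ 1.33 ✓.

I_D ≈ 0.59 mA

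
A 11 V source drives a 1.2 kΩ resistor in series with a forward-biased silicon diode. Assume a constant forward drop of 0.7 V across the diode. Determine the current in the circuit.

KVL around the loop: 11 = V_D + I·R = 0.7 + I × 1.2 kΩ.
So I = (11 − 0.7) / 1.2 kΩ = 10.3 / 1.2 = 8.58 mA.

I ≈ 8.6 mA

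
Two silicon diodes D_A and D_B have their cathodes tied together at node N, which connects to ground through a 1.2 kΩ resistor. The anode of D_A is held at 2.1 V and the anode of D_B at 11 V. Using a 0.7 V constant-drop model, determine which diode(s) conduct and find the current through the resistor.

Assume both conduct. Then node N would need to be at both 2.1−0.7 = 1.4 V and 11−0.7 = 10.3 V, which is impossible.
Assume only D_B conducts: V_N = 11 − 0.7 = 10.3 V, so I_R = 10.3/1.2 = 8.58 mA.
Check D_A: its anode-to-cathode voltage is 2.1 − 10.3 = -8.2 V < 0.7 V, so it is off. The assumption is consistent.

Only D_B conducts; I_R ≈ 8.6 mA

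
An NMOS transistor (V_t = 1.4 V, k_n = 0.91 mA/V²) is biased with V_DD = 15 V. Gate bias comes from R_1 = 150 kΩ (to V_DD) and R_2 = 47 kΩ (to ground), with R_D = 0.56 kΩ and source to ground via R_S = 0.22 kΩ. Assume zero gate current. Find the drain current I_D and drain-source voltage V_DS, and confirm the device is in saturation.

V_G = V_DD·R_2/(R_1+R_2) = 15×47/197 = 3.58 V.
Assume saturation: I_D = (k_n/2)(V_GS − V_t)² with V_GS = V_G − I_D·R_S = 3.58 − 0.22·I_D.
Substituting gives 0.022·I_D² − 1.44·I_D + 2.16 = 0, with roots I_D = 1.54 or 63.7 mA.
The root I_D = 63.7 mA gives V_GS = -10.4 V ≤ V_t, so take I_D = 1.54 mA.
Then V_GS = 3.24 V and V_DS = V_DD − I_D(R_D+R_S) = 15 − 1.54×0.78 = 13.8 V.
Saturation requires V_DS ≥ V_GS − V_t = 1.84 V; 13.8 ≥ 1.84 ✓.

I_D ≈ 1.5 mA, V_DS ≈ 14 V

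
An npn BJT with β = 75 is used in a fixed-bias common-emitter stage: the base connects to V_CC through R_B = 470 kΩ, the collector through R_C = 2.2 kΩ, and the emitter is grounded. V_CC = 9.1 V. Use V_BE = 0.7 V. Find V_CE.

V_CE ≈ 6.2 V

Base loop: V_CC = I_B·R_B + V_BE, so I_B = (9.1 − 0.7)/470 kΩ = 0.0179 mA.
In the active region I_C = β·I_B = 75 × 0.0179 = 1.34 mA.
Collector loop: V_CE = V_CC − I_C·R_C = 9.1 − 1.34×2.2 = 6.15 V.
Since V_CE = 6.15 V > V_CE(sat) ≈ 0.2 V, the transistor is in the active region as assumed.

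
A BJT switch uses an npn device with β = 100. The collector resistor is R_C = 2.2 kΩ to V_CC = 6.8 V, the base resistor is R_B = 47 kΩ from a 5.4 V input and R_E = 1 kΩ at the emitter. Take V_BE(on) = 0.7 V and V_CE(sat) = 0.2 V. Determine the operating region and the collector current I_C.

saturation; I_C ≈ 2 mA

Assume active: I_B = (5.4 − 0.7)/(47 + 101×1) = 0.0318 mA, I_C = β·I_B = 3.18 mA.
Then V_CE = 6.8 − 3.18×2.2 − 3.21×1 = -3.39 V < 0.2 V — the active assumption fails.
Re-solve with V_CE = 0.2 V. KCL at the emitter: V_E/R_E = (V_BB−0.7−V_E)/R_B + (V_CC−0.2−V_E)/R_C, giving V_E = 2.1 V.
I_C = (V_CC − 0.2 − V_E)/R_C = (6.6 − 2.1)/2.2 = 2.05 mA.
Check: I_B = (4.7 − 2.1)/47 = 0.0553 mA, and β·I_B = 5.53 mA > I_C, confirming saturation.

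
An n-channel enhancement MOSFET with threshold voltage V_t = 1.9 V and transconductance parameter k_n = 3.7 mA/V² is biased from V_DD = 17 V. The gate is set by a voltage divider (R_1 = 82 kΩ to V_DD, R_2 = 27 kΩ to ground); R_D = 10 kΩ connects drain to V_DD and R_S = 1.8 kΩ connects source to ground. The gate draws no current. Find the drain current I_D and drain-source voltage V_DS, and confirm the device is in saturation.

I_D ≈ 0.9 mA, V_DS ≈ 6.4 V

V_G = V_DD·R_2/(R_1+R_2) = 17×27/109 = 4.21 V.
Assume saturation: I_D = (k_n/2)(V_GS − V_t)² with V_GS = V_G − I_D·R_S = 4.21 − 1.8·I_D.
Substituting gives 5.99·I_D² − 16.4·I_D + 9.88 = 0, with roots I_D = 0.897 or 1.84 mA.
The root I_D = 1.84 mA gives V_GS = 0.903 V ≤ V_t, so take I_D = 0.897 mA.
Then V_GS = 2.6 V and V_DS = V_DD − I_D(R_D+R_S) = 17 − 0.897×11.8 = 6.41 V.
Saturation requires V_DS ≥ V_GS − V_t = 0.696 V; 6.41 ≥ 0.696 ✓.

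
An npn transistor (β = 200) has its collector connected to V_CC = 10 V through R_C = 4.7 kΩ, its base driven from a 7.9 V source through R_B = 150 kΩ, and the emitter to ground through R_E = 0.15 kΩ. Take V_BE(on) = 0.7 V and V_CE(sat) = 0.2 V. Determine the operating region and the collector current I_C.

Assume active: I_B = (7.9 − 0.7)/(150 + 201×0.15) = 0.04 mA, I_C = β·I_B = 7.99 mA.
Then V_CE = 10 − 7.99×4.7 − 8.03×0.15 = -28.8 V < 0.2 V — the active assumption fails.
Re-solve with V_CE = 0.2 V. KCL at the emitter: V_E/R_E = (V_BB−0.7−V_E)/R_B + (V_CC−0.2−V_E)/R_C, giving V_E = 0.31 V.
I_C = (V_CC − 0.2 − V_E)/R_C = (9.8 − 0.31)/4.7 = 2.02 mA.
Check: I_B = (7.2 − 0.31)/150 = 0.0459 mA, and β·I_B = 9.19 mA > I_C, confirming saturation.

saturation; I_C ≈ 2 mA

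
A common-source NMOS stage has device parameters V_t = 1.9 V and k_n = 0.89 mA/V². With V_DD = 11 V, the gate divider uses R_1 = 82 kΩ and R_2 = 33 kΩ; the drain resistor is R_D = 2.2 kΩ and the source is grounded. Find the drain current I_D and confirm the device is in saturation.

V_G = V_DD·R_2/(R_1+R_2) = 11×33/115 = 3.16 V. With the source grounded, V_GS = V_G = 3.16 V.
Assume saturation: I_D = (k_n/2)(V_GS − V_t)² = (0.89/2)×(3.16 − 1.9)² = 0.445×1.26² = 0.703 mA.
V_DS = V_DD − I_D·R_D = 11 − 0.703×2.2 = 9.45 V.
Saturation requires V_DS ≥ V_GS − V_t = 1.26 V; 9.45 ≥ 1.26 ✓.

I_D ≈ 0.7 mA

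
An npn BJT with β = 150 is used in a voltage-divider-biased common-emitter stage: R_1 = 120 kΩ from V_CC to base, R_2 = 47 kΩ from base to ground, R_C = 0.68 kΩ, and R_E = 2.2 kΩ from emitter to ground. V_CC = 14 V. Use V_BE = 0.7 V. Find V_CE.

V_CE ≈ 10 V

Thevenize the base divider: V_Th = V_CC·R_2/(R_1+R_2) = 14×47/167 = 3.94 V, R_Th = R_1‖R_2 = 33.8 kΩ.
Base-emitter loop: V_Th = I_B·R_Th + V_BE + (β+1)I_B·R_E, so I_B = (3.94 − 0.7) / (33.8 + 151×2.2) = 0.00885 mA.
I_C = β·I_B = 150×0.00885 = 1.33 mA, and I_E = (β+1)I_B = 1.34 mA.
V_CE = V_CC − I_C·R_C − I_E·R_E = 14 − 1.33×0.68 − 1.34×2.2 = 10.2 V.
V_CE = 10.2 V > 0.2 V confirms active-region operation.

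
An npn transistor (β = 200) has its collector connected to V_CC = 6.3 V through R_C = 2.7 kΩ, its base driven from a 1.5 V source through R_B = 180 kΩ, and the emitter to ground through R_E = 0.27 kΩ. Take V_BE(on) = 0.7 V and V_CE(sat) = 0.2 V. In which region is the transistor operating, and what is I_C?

Assume active. Base-emitter loop: I_B = (V_BB − V_BE)/(R_B + (β+1)R_E) = (1.5 − 0.7)/(180 + 201×0.27) = 0.00341 mA.
I_C = β·I_B = 200×0.00341 = 0.683 mA.
V_CE = V_CC − I_C·R_C − I_E·R_E = 6.3 − 0.683×2.7 − 0.686×0.27 = 4.27 V > V_CE(sat), so the active-region assumption holds.

active; I_C ≈ 0.68 mA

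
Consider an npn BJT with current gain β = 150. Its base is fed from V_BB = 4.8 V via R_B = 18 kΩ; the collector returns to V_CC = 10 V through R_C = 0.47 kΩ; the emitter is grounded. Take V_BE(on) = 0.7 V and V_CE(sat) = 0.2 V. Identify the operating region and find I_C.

saturation; I_C ≈ 21 mA

Assume active: I_B = (4.8 − 0.7)/18 = 0.228 mA, giving I_C = β·I_B = 34.2 mA.
But then V_CE = 10 − 34.2×0.47 = -6.06 V < V_CE(sat) = 0.2 V — impossible in the active region.
So the transistor is saturated. With V_CE = 0.2 V, I_C = (V_CC − 0.2)/R_C = 9.8/0.47 = 20.9 mA.
Check: β·I_B = 34.2 mA > I_C = 20.9 mA, confirming saturation.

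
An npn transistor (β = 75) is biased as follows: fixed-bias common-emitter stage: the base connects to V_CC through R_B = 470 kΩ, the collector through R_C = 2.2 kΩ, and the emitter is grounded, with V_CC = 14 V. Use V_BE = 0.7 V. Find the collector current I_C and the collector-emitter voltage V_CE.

I_C ≈ 2.1 mA, V_CE ≈ 9.3 V

Base loop: V_CC = I_B·R_B + V_BE, so I_B = (14 − 0.7)/470 kΩ = 0.0283 mA.
In the active region I_C = β·I_B = 75 × 0.0283 = 2.12 mA.
Collector loop: V_CE = V_CC − I_C·R_C = 14 − 2.12×2.2 = 9.33 V.
Since V_CE = 9.33 V > V_CE(sat) ≈ 0.2 V, the transistor is in the active region as assumed.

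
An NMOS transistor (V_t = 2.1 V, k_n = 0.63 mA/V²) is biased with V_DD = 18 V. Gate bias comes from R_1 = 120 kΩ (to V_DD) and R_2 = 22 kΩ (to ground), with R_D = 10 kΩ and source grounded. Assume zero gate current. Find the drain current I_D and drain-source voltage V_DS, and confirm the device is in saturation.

V_G = V_DD·R_2/(R_1+R_2) = 18×22/142 = 2.79 V. With the source grounded, V_GS = V_G = 2.79 V.
Assume saturation: I_D = (k_n/2)(V_GS − V_t)² = (0.63/2)×(2.79 − 2.1)² = 0.315×0.689² = 0.149 mA.
V_DS = V_DD − I_D·R_D = 18 − 0.149×10 = 16.5 V.
Saturation requires V_DS ≥ V_GS − V_t = 0.689 V; 16.5 ≥ 0.689 ✓.

I_D ≈ 0.15 mA, V_DS ≈ 17 V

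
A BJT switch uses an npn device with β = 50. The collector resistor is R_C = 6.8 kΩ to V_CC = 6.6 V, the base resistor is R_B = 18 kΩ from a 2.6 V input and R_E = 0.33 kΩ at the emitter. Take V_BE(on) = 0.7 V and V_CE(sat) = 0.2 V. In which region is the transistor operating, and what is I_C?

Assume active: I_B = (2.6 − 0.7)/(18 + 51×0.33) = 0.0546 mA, I_C = β·I_B = 2.73 mA.
Then V_CE = 6.6 − 2.73×6.8 − 2.78×0.33 = -12.9 V < 0.2 V — the active assumption fails.
Re-solve with V_CE = 0.2 V. KCL at the emitter: V_E/R_E = (V_BB−0.7−V_E)/R_B + (V_CC−0.2−V_E)/R_C, giving V_E = 0.324 V.
I_C = (V_CC − 0.2 − V_E)/R_C = (6.4 − 0.324)/6.8 = 0.894 mA.
Check: I_B = (1.9 − 0.324)/18 = 0.0876 mA, and β·I_B = 4.38 mA > I_C, confirming saturation.

saturation; I_C ≈ 0.89 mA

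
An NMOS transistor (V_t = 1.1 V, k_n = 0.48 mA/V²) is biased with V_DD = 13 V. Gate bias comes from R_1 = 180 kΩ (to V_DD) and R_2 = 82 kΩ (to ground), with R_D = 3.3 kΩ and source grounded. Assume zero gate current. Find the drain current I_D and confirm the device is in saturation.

I_D ≈ 2.1 mA

V_G = V_DD·R_2/(R_1+R_2) = 13×82/262 = 4.07 V. With the source grounded, V_GS = V_G = 4.07 V.
Assume saturation: I_D = (k_n/2)(V_GS − V_t)² = (0.48/2)×(4.07 − 1.1)² = 0.24×2.97² = 2.12 mA.
V_DS = V_DD − I_D·R_D = 13 − 2.12×3.3 = 6.02 V.
Saturation requires V_DS ≥ V_GS − V_t = 2.97 V; 6.02 ≥ 2.97 ✓.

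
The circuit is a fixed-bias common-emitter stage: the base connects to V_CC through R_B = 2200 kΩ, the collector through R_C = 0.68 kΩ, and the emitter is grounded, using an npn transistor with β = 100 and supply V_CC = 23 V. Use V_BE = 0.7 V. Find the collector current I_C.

Base loop: V_CC = I_B·R_B + V_BE, so I_B = (23 − 0.7)/2200 kΩ = 0.0101 mA.
In the active region I_C = β·I_B = 100 × 0.0101 = 1.01 mA.
Collector loop: V_CE = V_CC − I_C·R_C = 23 − 1.01×0.68 = 22.3 V.
Since V_CE = 22.3 V > V_CE(sat) ≈ 0.2 V, the transistor is in the active region as assumed.

I_C ≈ 1 mA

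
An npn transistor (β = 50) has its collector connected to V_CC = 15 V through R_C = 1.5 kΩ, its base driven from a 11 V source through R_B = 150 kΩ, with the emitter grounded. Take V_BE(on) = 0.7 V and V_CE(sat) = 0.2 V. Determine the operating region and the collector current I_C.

Assume active. Base-emitter loop: I_B = (V_BB − V_BE)/R_B = (11 − 0.7)/150 = 0.0687 mA.
I_C = β·I_B = 50×0.0687 = 3.43 mA.
V_CE = V_CC − I_C·R_C = 15 − 3.43×1.5 = 9.85 V > V_CE(sat), so the active-region assumption holds.

active; I_C ≈ 3.4 mA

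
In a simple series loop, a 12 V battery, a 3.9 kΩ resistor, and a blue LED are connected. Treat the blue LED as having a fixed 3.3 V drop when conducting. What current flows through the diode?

KVL around the loop: 12 = V_D + I·R = 3.3 + I × 3.9 kΩ.
So I = (12 − 3.3) / 3.9 kΩ = 8.7 / 3.9 = 2.23 mA.

I ≈ 2.2 mA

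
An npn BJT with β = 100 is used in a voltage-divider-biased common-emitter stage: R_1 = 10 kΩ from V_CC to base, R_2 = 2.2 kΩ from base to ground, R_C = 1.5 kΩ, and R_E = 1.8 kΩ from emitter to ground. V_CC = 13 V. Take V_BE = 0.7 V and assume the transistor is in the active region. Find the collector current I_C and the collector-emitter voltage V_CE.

I_C ≈ 0.9 mA, V_CE ≈ 10 V

Thevenize the base divider: V_Th = V_CC·R_2/(R_1+R_2) = 13×2.2/12.2 = 2.34 V, R_Th = R_1‖R_2 = 1.8 kΩ.
Base-emitter loop: V_Th = I_B·R_Th + V_BE + (β+1)I_B·R_E, so I_B = (2.34 − 0.7) / (1.8 + 101×1.8) = 0.00896 mA.
I_C = β·I_B = 100×0.00896 = 0.896 mA, and I_E = (β+1)I_B = 0.905 mA.
V_CE = V_CC − I_C·R_C − I_E·R_E = 13 − 0.896×1.5 − 0.905×1.8 = 10 V.
V_CE = 10 V > 0.2 V confirms active-region operation.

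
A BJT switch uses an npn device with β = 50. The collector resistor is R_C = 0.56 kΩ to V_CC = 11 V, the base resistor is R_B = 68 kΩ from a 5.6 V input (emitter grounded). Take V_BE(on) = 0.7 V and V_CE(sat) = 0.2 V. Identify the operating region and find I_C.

Assume active. Base-emitter loop: I_B = (V_BB − V_BE)/R_B = (5.6 − 0.7)/68 = 0.0721 mA.
I_C = β·I_B = 50×0.0721 = 3.6 mA.
V_CE = V_CC − I_C·R_C = 11 − 3.6×0.56 = 8.98 V > V_CE(sat), so the active-region assumption holds.

active; I_C ≈ 3.6 mA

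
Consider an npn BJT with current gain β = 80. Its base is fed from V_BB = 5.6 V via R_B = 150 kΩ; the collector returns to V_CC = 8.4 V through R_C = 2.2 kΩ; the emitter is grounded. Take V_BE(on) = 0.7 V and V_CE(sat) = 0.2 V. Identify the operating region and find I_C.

Assume active. Base-emitter loop: I_B = (V_BB − V_BE)/R_B = (5.6 − 0.7)/150 = 0.0327 mA.
I_C = β·I_B = 80×0.0327 = 2.61 mA.
V_CE = V_CC − I_C·R_C = 8.4 − 2.61×2.2 = 2.65 V > V_CE(sat), so the active-region assumption holds.

active; I_C ≈ 2.6 mA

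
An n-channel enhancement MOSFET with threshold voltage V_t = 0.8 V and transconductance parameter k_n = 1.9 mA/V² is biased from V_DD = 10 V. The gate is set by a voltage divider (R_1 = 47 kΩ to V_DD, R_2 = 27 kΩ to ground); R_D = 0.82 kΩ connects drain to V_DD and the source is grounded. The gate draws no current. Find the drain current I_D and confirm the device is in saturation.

V_G = V_DD·R_2/(R_1+R_2) = 10×27/74 = 3.65 V. With the source grounded, V_GS = V_G = 3.65 V.
Assume saturation: I_D = (k_n/2)(V_GS − V_t)² = (1.9/2)×(3.65 − 0.8)² = 0.95×2.85² = 7.71 mA.
V_DS = V_DD − I_D·R_D = 10 − 7.71×0.82 = 3.68 V.
Saturation requires V_DS ≥ V_GS − V_t = 2.85 V; 3.68 ≥ 2.85 ✓.

I_D ≈ 7.7 mA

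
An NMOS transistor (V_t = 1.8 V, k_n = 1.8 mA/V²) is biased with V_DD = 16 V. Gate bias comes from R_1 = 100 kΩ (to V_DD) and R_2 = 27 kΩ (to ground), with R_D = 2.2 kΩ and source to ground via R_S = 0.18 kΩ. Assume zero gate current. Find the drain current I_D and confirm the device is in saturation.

V_G = V_DD·R_2/(R_1+R_2) = 16×27/127 = 3.4 V.
Assume saturation: I_D = (k_n/2)(V_GS − V_t)² with V_GS = V_G − I_D·R_S = 3.4 − 0.18·I_D.
Substituting gives 0.0292·I_D² − 1.52·I_D + 2.31 = 0, with roots I_D = 1.57 or 50.5 mA.
The root I_D = 50.5 mA gives V_GS = -5.69 V ≤ V_t, so take I_D = 1.57 mA.
Then V_GS = 3.12 V and V_DS = V_DD − I_D(R_D+R_S) = 16 − 1.57×2.38 = 12.3 V.
Saturation requires V_DS ≥ V_GS − V_t = 1.32 V; 12.3 ≥ 1.32 ✓.

I_D ≈ 1.6 mA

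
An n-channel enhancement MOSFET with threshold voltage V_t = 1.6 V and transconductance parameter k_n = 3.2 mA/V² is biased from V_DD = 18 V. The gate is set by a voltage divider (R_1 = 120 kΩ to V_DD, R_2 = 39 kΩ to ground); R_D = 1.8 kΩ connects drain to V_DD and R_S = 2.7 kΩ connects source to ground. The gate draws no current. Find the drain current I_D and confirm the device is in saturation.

V_G = V_DD·R_2/(R_1+R_2) = 18×39/159 = 4.42 V.
Assume saturation: I_D = (k_n/2)(V_GS − V_t)² with V_GS = V_G − I_D·R_S = 4.42 − 2.7·I_D.
Substituting gives 11.7·I_D² − 25.3·I_D + 12.7 = 0, with roots I_D = 0.783 or 1.39 mA.
The root I_D = 1.39 mA gives V_GS = 0.669 V ≤ V_t, so take I_D = 0.783 mA.
Then V_GS = 2.3 V and V_DS = V_DD − I_D(R_D+R_S) = 18 − 0.783×4.5 = 14.5 V.
Saturation requires V_DS ≥ V_GS − V_t = 0.7 V; 14.5 ≥ 0.7 ✓.

I_D ≈ 0.78 mA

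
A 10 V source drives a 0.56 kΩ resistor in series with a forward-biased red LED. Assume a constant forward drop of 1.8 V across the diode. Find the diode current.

I ≈ 15 mA

KVL around the loop: 10 = V_D + I·R = 1.8 + I × 0.56 kΩ.
So I = (10 − 1.8) / 0.56 kΩ = 8.2 / 0.56 = 14.6 mA.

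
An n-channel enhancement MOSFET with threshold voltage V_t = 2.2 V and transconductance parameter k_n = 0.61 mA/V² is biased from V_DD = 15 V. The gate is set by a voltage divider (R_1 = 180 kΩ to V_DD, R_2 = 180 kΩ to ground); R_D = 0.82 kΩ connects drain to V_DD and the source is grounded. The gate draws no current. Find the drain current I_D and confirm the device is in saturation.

I_D ≈ 8.6 mA

V_G = V_DD·R_2/(R_1+R_2) = 15×180/360 = 7.5 V. With the source grounded, V_GS = V_G = 7.5 V.
Assume saturation: I_D = (k_n/2)(V_GS − V_t)² = (0.61/2)×(7.5 − 2.2)² = 0.305×5.3² = 8.57 mA.
V_DS = V_DD − I_D·R_D = 15 − 8.57×0.82 = 7.97 V.
Saturation requires V_DS ≥ V_GS − V_t = 5.3 V; 7.97 ≥ 5.3 ✓.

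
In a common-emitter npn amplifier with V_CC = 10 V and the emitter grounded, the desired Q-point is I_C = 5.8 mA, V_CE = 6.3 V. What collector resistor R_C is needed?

Collector loop: V_CC = I_C·R_C + V_CE.
R_C = (V_CC − V_CE)/I_C = (10 − 6.3)/5.8 = 0.638 kΩ.

R_C ≈ 0.64 kΩ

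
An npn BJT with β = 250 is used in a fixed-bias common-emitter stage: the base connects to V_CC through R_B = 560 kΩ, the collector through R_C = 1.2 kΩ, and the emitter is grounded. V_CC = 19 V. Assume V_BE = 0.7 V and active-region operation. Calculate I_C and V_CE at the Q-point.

Base loop: V_CC = I_B·R_B + V_BE, so I_B = (19 − 0.7)/560 kΩ = 0.0327 mA.
In the active region I_C = β·I_B = 250 × 0.0327 = 8.17 mA.
Collector loop: V_CE = V_CC − I_C·R_C = 19 − 8.17×1.2 = 9.2 V.
Since V_CE = 9.2 V > V_CE(sat) ≈ 0.2 V, the transistor is in the active region as assumed.

I_C ≈ 8.2 mA, V_CE ≈ 9.2 V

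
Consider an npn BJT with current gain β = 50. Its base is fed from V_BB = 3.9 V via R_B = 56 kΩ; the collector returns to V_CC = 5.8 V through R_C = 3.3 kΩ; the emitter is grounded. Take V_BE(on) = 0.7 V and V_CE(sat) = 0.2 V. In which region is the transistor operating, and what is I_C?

Assume active: I_B = (3.9 − 0.7)/56 = 0.0571 mA, giving I_C = β·I_B = 2.86 mA.
But then V_CE = 5.8 − 2.86×3.3 = -3.63 V < V_CE(sat) = 0.2 V — impossible in the active region.
So the transistor is saturated. With V_CE = 0.2 V, I_C = (V_CC − 0.2)/R_C = 5.6/3.3 = 1.7 mA.
Check: β·I_B = 2.86 mA > I_C = 1.7 mA, confirming saturation.

saturation; I_C ≈ 1.7 mA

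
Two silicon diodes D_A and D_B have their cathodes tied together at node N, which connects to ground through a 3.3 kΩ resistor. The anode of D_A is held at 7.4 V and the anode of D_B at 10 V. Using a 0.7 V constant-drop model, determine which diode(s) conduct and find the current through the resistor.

Only D_B conducts; I_R ≈ 2.8 mA

Assume both conduct. Then node N would need to be at both 7.4−0.7 = 6.7 V and 10−0.7 = 9.3 V, which is impossible.
Assume only D_B conducts: V_N = 10 − 0.7 = 9.3 V, so I_R = 9.3/3.3 = 2.82 mA.
Check D_A: its anode-to-cathode voltage is 7.4 − 9.3 = -1.9 V < 0.7 V, so it is off. The assumption is consistent.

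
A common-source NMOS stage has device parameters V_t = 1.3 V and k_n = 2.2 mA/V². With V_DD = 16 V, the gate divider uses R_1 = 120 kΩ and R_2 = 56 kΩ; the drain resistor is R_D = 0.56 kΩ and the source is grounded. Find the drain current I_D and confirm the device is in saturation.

V_G = V_DD·R_2/(R_1+R_2) = 16×56/176 = 5.09 V. With the source grounded, V_GS = V_G = 5.09 V.
Assume saturation: I_D = (k_n/2)(V_GS − V_t)² = (2.2/2)×(5.09 − 1.3)² = 1.1×3.79² = 15.8 mA.
V_DS = V_DD − I_D·R_D = 16 − 15.8×0.56 = 7.15 V.
Saturation requires V_DS ≥ V_GS − V_t = 3.79 V; 7.15 ≥ 3.79 ✓.

I_D ≈ 16 mA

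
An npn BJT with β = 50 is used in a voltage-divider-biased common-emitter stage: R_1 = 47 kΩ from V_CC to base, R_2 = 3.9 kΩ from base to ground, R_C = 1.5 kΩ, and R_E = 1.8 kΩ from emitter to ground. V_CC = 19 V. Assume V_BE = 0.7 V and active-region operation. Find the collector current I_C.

Thevenize the base divider: V_Th = V_CC·R_2/(R_1+R_2) = 19×3.9/50.9 = 1.46 V, R_Th = R_1‖R_2 = 3.6 kΩ.
Base-emitter loop: V_Th = I_B·R_Th + V_BE + (β+1)I_B·R_E, so I_B = (1.46 − 0.7) / (3.6 + 51×1.8) = 0.00792 mA.
I_C = β·I_B = 50×0.00792 = 0.396 mA, and I_E = (β+1)I_B = 0.404 mA.
V_CE = V_CC − I_C·R_C − I_E·R_E = 19 − 0.396×1.5 − 0.404×1.8 = 17.7 V.
V_CE = 17.7 V > 0.2 V confirms active-region operation.

I_C ≈ 0.4 mA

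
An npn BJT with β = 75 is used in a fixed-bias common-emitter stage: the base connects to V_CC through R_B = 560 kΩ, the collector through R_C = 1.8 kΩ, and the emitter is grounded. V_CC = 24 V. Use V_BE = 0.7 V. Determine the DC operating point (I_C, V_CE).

Base loop: V_CC = I_B·R_B + V_BE, so I_B = (24 − 0.7)/560 kΩ = 0.0416 mA.
In the active region I_C = β·I_B = 75 × 0.0416 = 3.12 mA.
Collector loop: V_CE = V_CC − I_C·R_C = 24 − 3.12×1.8 = 18.4 V.
Since V_CE = 18.4 V > V_CE(sat) ≈ 0.2 V, the transistor is in the active region as assumed.

I_C ≈ 3.1 mA, V_CE ≈ 18 V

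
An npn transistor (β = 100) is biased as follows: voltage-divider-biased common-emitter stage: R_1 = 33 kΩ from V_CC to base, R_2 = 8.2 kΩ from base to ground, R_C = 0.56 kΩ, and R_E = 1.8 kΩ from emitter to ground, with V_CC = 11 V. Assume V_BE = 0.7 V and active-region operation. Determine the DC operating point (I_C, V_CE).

Thevenize the base divider: V_Th = V_CC·R_2/(R_1+R_2) = 11×8.2/41.2 = 2.19 V, R_Th = R_1‖R_2 = 6.57 kΩ.
Base-emitter loop: V_Th = I_B·R_Th + V_BE + (β+1)I_B·R_E, so I_B = (2.19 − 0.7) / (6.57 + 101×1.8) = 0.00791 mA.
I_C = β·I_B = 100×0.00791 = 0.791 mA, and I_E = (β+1)I_B = 0.799 mA.
V_CE = V_CC − I_C·R_C − I_E·R_E = 11 − 0.791×0.56 − 0.799×1.8 = 9.12 V.
V_CE = 9.12 V > 0.2 V confirms active-region operation.

I_C ≈ 0.79 mA, V_CE ≈ 9.1 V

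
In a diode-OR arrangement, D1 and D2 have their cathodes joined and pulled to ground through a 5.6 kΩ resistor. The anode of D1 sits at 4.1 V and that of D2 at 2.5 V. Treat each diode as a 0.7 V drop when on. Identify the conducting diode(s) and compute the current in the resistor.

Only D1 conducts; I_R ≈ 0.61 mA

Assume both conduct. Then node N would need to be at both 4.1−0.7 = 3.4 V and 2.5−0.7 = 1.8 V, which is impossible.
Assume only D1 conducts: V_N = 4.1 − 0.7 = 3.4 V, so I_R = 3.4/5.6 = 0.607 mA.
Check D2: its anode-to-cathode voltage is 2.5 − 3.4 = -0.9 V < 0.7 V, so it is off. The assumption is consistent.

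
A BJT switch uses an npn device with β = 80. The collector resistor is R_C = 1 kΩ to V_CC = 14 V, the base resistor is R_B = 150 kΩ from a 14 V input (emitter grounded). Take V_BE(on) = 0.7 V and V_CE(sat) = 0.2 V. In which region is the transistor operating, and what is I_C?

active; I_C ≈ 7.1 mA

Assume active. Base-emitter loop: I_B = (V_BB − V_BE)/R_B = (14 − 0.7)/150 = 0.0887 mA.
I_C = β·I_B = 80×0.0887 = 7.09 mA.
V_CE = V_CC − I_C·R_C = 14 − 7.09×1 = 6.91 V > V_CE(sat), so the active-region assumption holds.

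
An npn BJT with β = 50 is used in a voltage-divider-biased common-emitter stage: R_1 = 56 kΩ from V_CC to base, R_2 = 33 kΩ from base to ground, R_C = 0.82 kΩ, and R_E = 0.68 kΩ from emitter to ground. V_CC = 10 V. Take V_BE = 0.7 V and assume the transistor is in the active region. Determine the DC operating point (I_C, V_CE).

I_C ≈ 2.7 mA, V_CE ≈ 5.9 V

Thevenize the base divider: V_Th = V_CC·R_2/(R_1+R_2) = 10×33/89 = 3.71 V, R_Th = R_1‖R_2 = 20.8 kΩ.
Base-emitter loop: V_Th = I_B·R_Th + V_BE + (β+1)I_B·R_E, so I_B = (3.71 − 0.7) / (20.8 + 51×0.68) = 0.0543 mA.
I_C = β·I_B = 50×0.0543 = 2.71 mA, and I_E = (β+1)I_B = 2.77 mA.
V_CE = V_CC − I_C·R_C − I_E·R_E = 10 − 2.71×0.82 − 2.77×0.68 = 5.89 V.
V_CE = 5.89 V > 0.2 V confirms active-region operation.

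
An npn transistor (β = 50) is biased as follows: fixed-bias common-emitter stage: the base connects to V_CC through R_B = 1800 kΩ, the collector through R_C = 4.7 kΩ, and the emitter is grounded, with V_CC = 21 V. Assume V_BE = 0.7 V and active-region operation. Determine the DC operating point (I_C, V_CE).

I_C ≈ 0.56 mA, V_CE ≈ 18 V

Base loop: V_CC = I_B·R_B + V_BE, so I_B = (21 − 0.7)/1800 kΩ = 0.0113 mA.
In the active region I_C = β·I_B = 50 × 0.0113 = 0.564 mA.
Collector loop: V_CE = V_CC − I_C·R_C = 21 − 0.564×4.7 = 18.3 V.
Since V_CE = 18.3 V > V_CE(sat) ≈ 0.2 V, the transistor is in the active region as assumed.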